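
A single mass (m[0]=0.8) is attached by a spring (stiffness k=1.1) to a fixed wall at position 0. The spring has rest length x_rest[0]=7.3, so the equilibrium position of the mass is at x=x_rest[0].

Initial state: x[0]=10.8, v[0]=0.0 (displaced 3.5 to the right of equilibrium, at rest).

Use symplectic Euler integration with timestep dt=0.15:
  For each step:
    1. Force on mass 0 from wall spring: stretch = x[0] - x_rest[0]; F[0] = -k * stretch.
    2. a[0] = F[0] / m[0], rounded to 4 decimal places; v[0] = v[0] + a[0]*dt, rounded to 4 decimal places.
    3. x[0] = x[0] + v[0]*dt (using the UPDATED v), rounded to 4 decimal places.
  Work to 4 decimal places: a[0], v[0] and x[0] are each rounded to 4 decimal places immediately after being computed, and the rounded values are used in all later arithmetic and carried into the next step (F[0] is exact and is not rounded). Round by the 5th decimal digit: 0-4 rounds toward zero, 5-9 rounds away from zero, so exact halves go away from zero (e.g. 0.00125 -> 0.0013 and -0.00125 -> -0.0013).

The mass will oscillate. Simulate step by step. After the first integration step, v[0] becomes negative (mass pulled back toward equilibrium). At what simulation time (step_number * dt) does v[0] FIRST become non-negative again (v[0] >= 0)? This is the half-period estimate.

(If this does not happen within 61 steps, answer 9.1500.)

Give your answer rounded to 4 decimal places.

Answer: 2.7000

Derivation:
Step 0: x=[10.8000] v=[0.0000]
Step 1: x=[10.6917] v=[-0.7219]
Step 2: x=[10.4785] v=[-1.4214]
Step 3: x=[10.1670] v=[-2.0770]
Step 4: x=[9.7668] v=[-2.6683]
Step 5: x=[9.2902] v=[-3.1771]
Step 6: x=[8.7521] v=[-3.5876]
Step 7: x=[8.1690] v=[-3.8871]
Step 8: x=[7.5591] v=[-4.0663]
Step 9: x=[6.9411] v=[-4.1197]
Step 10: x=[6.3342] v=[-4.0457]
Step 11: x=[5.7572] v=[-3.8465]
Step 12: x=[5.2280] v=[-3.5283]
Step 13: x=[4.7629] v=[-3.1010]
Step 14: x=[4.3762] v=[-2.5777]
Step 15: x=[4.0800] v=[-1.9747]
Step 16: x=[3.8834] v=[-1.3106]
Step 17: x=[3.7925] v=[-0.6059]
Step 18: x=[3.8101] v=[0.1175]
First v>=0 after going negative at step 18, time=2.7000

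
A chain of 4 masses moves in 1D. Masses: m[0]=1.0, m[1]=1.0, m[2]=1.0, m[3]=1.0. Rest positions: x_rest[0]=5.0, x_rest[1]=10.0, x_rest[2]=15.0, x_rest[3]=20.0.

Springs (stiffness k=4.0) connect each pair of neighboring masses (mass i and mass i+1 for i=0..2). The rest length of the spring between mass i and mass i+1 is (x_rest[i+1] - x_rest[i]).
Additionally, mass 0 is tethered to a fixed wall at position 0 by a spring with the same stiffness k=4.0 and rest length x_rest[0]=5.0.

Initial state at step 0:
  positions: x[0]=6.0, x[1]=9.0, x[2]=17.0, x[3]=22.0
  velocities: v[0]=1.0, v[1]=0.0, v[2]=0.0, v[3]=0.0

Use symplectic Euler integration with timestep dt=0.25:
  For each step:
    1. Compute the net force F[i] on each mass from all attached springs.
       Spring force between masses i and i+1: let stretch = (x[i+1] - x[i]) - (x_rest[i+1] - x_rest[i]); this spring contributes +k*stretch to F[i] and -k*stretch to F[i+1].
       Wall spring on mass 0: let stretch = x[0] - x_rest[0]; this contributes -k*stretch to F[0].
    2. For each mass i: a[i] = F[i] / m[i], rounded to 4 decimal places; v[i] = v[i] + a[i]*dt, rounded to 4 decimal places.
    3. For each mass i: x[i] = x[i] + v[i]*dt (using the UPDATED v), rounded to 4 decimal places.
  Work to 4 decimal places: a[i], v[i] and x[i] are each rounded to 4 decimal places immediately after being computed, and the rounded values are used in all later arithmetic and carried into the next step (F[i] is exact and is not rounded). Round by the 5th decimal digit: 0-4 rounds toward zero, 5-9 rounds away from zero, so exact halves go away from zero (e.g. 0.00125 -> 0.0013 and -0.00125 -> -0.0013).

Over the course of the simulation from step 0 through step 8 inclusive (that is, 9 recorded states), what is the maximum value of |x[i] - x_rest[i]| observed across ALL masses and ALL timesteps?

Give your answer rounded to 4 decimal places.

Answer: 2.5313

Derivation:
Step 0: x=[6.0000 9.0000 17.0000 22.0000] v=[1.0000 0.0000 0.0000 0.0000]
Step 1: x=[5.5000 10.2500 16.2500 22.0000] v=[-2.0000 5.0000 -3.0000 0.0000]
Step 2: x=[4.8125 11.8125 15.4375 21.8125] v=[-2.7500 6.2500 -3.2500 -0.7500]
Step 3: x=[4.6719 12.5313 15.3125 21.2813] v=[-0.5625 2.8750 -0.5000 -2.1250]
Step 4: x=[5.3282 11.9805 15.9844 20.5079] v=[2.6250 -2.2032 2.6876 -3.0938]
Step 5: x=[6.3155 10.7676 16.7862 19.8536] v=[3.9491 -4.8516 3.2072 -2.6173]
Step 6: x=[6.8369 9.9463 16.8502 19.6824] v=[2.0857 -3.2851 0.2560 -0.6847]
Step 7: x=[6.4265 10.0737 15.8963 20.0532] v=[-1.6418 0.5094 -3.8157 1.4831]
Step 8: x=[5.3212 10.7449 14.5260 20.6348] v=[-4.4211 2.6848 -5.4814 2.3262]
Max displacement = 2.5313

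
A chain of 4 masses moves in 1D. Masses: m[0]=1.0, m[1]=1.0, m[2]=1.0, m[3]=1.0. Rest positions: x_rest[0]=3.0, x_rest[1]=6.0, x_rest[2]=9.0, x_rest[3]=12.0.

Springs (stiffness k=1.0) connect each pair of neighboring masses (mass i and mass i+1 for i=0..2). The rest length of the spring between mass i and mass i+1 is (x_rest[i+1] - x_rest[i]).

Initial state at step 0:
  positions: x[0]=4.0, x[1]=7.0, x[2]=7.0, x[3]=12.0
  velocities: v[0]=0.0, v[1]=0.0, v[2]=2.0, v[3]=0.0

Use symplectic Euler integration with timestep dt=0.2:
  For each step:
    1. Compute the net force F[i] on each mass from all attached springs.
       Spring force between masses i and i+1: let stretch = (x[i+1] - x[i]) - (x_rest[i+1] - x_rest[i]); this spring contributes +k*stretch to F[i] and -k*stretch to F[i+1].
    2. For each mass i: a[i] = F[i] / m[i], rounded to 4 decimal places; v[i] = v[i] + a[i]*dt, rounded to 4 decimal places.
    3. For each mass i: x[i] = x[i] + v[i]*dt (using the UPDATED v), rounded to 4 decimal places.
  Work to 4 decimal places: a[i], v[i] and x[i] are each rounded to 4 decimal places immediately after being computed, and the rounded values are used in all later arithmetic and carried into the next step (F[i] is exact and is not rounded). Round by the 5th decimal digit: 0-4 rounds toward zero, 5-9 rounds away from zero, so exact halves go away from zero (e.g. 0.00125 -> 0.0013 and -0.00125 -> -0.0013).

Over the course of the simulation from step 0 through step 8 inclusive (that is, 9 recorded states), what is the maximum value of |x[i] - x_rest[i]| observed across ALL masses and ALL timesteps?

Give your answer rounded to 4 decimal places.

Answer: 2.7264

Derivation:
Step 0: x=[4.0000 7.0000 7.0000 12.0000] v=[0.0000 0.0000 2.0000 0.0000]
Step 1: x=[4.0000 6.8800 7.6000 11.9200] v=[0.0000 -0.6000 3.0000 -0.4000]
Step 2: x=[3.9952 6.6736 8.3440 11.7872] v=[-0.0240 -1.0320 3.7200 -0.6640]
Step 3: x=[3.9775 6.4269 9.1589 11.6367] v=[-0.0883 -1.2336 4.0746 -0.7526]
Step 4: x=[3.9378 6.1915 9.9637 11.5071] v=[-0.1984 -1.1771 4.0238 -0.6482]
Step 5: x=[3.8683 6.0168 10.6793 11.4357] v=[-0.3477 -0.8734 3.5780 -0.3569]
Step 6: x=[3.7647 5.9427 11.2387 11.4541] v=[-0.5180 -0.3706 2.7968 0.0918]
Step 7: x=[3.6282 5.9933 11.5948 11.5838] v=[-0.6824 0.2530 1.7807 0.6487]
Step 8: x=[3.4663 6.1734 11.7264 11.8340] v=[-0.8094 0.9003 0.6582 1.2509]
Max displacement = 2.7264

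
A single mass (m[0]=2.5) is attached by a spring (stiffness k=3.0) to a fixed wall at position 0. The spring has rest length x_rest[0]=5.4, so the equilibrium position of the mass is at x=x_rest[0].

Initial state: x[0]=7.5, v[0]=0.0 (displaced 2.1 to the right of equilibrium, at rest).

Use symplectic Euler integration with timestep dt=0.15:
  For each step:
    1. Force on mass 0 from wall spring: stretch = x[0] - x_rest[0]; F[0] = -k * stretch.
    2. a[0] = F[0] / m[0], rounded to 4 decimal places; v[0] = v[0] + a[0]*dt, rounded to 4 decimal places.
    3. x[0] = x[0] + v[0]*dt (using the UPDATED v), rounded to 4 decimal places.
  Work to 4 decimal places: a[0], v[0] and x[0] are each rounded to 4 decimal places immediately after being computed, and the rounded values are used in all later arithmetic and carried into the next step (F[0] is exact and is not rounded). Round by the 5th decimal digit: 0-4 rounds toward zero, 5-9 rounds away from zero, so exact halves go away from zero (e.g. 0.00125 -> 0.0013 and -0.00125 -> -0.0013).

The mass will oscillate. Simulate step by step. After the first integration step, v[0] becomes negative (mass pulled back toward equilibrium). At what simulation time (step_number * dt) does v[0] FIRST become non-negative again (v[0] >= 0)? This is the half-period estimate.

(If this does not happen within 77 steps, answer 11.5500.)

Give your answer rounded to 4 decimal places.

Answer: 3.0000

Derivation:
Step 0: x=[7.5000] v=[0.0000]
Step 1: x=[7.4433] v=[-0.3780]
Step 2: x=[7.3314] v=[-0.7458]
Step 3: x=[7.1674] v=[-1.0935]
Step 4: x=[6.9557] v=[-1.4116]
Step 5: x=[6.7020] v=[-1.6916]
Step 6: x=[6.4131] v=[-1.9260]
Step 7: x=[6.0968] v=[-2.1084]
Step 8: x=[5.7617] v=[-2.2338]
Step 9: x=[5.4169] v=[-2.2989]
Step 10: x=[5.0716] v=[-2.3019]
Step 11: x=[4.7352] v=[-2.2428]
Step 12: x=[4.4167] v=[-2.1231]
Step 13: x=[4.1248] v=[-1.9461]
Step 14: x=[3.8673] v=[-1.7166]
Step 15: x=[3.6512] v=[-1.4407]
Step 16: x=[3.4823] v=[-1.1259]
Step 17: x=[3.3652] v=[-0.7807]
Step 18: x=[3.3030] v=[-0.4144]
Step 19: x=[3.2975] v=[-0.0369]
Step 20: x=[3.3487] v=[0.3416]
First v>=0 after going negative at step 20, time=3.0000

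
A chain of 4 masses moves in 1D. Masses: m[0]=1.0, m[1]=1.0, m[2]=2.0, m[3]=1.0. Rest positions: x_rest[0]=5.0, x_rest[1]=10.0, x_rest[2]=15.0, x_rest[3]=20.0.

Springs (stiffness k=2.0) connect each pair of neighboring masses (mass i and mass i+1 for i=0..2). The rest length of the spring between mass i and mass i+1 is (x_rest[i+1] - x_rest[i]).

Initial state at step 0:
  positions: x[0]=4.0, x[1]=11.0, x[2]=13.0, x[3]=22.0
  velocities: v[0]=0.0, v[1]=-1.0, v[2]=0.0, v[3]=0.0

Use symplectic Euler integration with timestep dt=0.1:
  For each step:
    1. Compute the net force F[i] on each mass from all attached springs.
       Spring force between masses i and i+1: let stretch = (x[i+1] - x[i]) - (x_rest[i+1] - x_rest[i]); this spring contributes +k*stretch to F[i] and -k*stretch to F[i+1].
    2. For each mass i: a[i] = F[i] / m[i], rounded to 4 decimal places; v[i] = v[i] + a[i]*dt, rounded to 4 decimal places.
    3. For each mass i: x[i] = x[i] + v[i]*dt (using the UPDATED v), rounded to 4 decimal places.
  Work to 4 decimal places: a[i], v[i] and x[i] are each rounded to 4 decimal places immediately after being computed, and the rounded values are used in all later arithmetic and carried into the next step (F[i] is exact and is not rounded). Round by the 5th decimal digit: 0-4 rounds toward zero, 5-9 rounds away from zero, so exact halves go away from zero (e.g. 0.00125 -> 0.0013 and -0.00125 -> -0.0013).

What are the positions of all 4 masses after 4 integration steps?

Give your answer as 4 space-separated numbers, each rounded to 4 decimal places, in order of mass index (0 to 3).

Answer: 4.3400 9.7291 13.6434 21.2441

Derivation:
Step 0: x=[4.0000 11.0000 13.0000 22.0000] v=[0.0000 -1.0000 0.0000 0.0000]
Step 1: x=[4.0400 10.8000 13.0700 21.9200] v=[0.4000 -2.0000 0.7000 -0.8000]
Step 2: x=[4.1152 10.5102 13.2058 21.7630] v=[0.7520 -2.8980 1.3580 -1.5700]
Step 3: x=[4.2183 10.1464 13.4002 21.5349] v=[1.0310 -3.6379 1.9442 -2.2814]
Step 4: x=[4.3400 9.7291 13.6434 21.2441] v=[1.2166 -4.1728 2.4323 -2.9083]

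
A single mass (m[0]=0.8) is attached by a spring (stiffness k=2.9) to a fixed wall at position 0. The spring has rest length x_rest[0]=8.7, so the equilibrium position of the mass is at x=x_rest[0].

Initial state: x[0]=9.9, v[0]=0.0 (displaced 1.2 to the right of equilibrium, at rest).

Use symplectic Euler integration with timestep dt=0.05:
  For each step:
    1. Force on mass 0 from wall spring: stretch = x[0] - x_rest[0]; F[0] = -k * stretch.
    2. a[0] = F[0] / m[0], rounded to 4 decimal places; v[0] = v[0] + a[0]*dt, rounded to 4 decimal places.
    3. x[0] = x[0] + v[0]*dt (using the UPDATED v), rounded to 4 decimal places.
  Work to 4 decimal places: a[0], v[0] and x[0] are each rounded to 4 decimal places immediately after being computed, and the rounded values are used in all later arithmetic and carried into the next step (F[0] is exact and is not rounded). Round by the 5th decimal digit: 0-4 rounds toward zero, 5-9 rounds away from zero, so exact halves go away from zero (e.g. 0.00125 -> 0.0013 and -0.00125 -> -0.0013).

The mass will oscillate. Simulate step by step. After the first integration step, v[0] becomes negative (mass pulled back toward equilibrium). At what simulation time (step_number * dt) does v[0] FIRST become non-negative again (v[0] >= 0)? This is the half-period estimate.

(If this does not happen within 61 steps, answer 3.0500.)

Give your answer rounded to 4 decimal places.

Answer: 1.6500

Derivation:
Step 0: x=[9.9000] v=[0.0000]
Step 1: x=[9.8891] v=[-0.2175]
Step 2: x=[9.8675] v=[-0.4330]
Step 3: x=[9.8353] v=[-0.6446]
Step 4: x=[9.7928] v=[-0.8504]
Step 5: x=[9.7404] v=[-1.0485]
Step 6: x=[9.6785] v=[-1.2371]
Step 7: x=[9.6078] v=[-1.4145]
Step 8: x=[9.5289] v=[-1.5790]
Step 9: x=[9.4424] v=[-1.7292]
Step 10: x=[9.3492] v=[-1.8638]
Step 11: x=[9.2501] v=[-1.9815]
Step 12: x=[9.1460] v=[-2.0812]
Step 13: x=[9.0379] v=[-2.1620]
Step 14: x=[8.9267] v=[-2.2232]
Step 15: x=[8.8135] v=[-2.2643]
Step 16: x=[8.6993] v=[-2.2849]
Step 17: x=[8.5851] v=[-2.2848]
Step 18: x=[8.4719] v=[-2.2640]
Step 19: x=[8.3608] v=[-2.2227]
Step 20: x=[8.2527] v=[-2.1612]
Step 21: x=[8.1487] v=[-2.0801]
Step 22: x=[8.0497] v=[-1.9802]
Step 23: x=[7.9566] v=[-1.8623]
Step 24: x=[7.8702] v=[-1.7276]
Step 25: x=[7.7913] v=[-1.5772]
Step 26: x=[7.7207] v=[-1.4125]
Step 27: x=[7.6590] v=[-1.2350]
Step 28: x=[7.6067] v=[-1.0463]
Step 29: x=[7.5643] v=[-0.8481]
Step 30: x=[7.5322] v=[-0.6423]
Step 31: x=[7.5107] v=[-0.4306]
Step 32: x=[7.5000] v=[-0.2150]
Step 33: x=[7.5001] v=[0.0025]
First v>=0 after going negative at step 33, time=1.6500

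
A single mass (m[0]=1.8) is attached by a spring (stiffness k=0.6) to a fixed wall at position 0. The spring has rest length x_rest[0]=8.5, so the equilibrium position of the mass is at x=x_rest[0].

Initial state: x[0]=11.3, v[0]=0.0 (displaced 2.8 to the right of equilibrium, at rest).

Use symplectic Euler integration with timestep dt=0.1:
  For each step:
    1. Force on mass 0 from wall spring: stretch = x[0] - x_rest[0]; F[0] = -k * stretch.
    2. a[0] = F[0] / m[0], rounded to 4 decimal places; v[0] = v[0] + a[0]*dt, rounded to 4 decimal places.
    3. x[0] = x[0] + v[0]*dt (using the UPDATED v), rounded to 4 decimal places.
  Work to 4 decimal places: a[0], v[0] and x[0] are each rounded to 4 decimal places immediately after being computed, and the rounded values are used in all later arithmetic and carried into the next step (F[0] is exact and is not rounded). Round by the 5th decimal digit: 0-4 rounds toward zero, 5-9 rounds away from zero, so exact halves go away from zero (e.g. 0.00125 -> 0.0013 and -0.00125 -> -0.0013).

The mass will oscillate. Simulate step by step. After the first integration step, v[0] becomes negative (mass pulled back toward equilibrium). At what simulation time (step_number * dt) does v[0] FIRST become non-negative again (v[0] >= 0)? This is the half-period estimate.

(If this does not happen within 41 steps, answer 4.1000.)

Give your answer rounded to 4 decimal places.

Step 0: x=[11.3000] v=[0.0000]
Step 1: x=[11.2907] v=[-0.0933]
Step 2: x=[11.2721] v=[-0.1863]
Step 3: x=[11.2442] v=[-0.2787]
Step 4: x=[11.2072] v=[-0.3702]
Step 5: x=[11.1612] v=[-0.4604]
Step 6: x=[11.1063] v=[-0.5491]
Step 7: x=[11.0427] v=[-0.6360]
Step 8: x=[10.9706] v=[-0.7208]
Step 9: x=[10.8903] v=[-0.8032]
Step 10: x=[10.8020] v=[-0.8829]
Step 11: x=[10.7060] v=[-0.9596]
Step 12: x=[10.6027] v=[-1.0331]
Step 13: x=[10.4924] v=[-1.1032]
Step 14: x=[10.3754] v=[-1.1696]
Step 15: x=[10.2522] v=[-1.2321]
Step 16: x=[10.1232] v=[-1.2905]
Step 17: x=[9.9887] v=[-1.3446]
Step 18: x=[9.8493] v=[-1.3942]
Step 19: x=[9.7054] v=[-1.4392]
Step 20: x=[9.5575] v=[-1.4794]
Step 21: x=[9.4060] v=[-1.5147]
Step 22: x=[9.2515] v=[-1.5449]
Step 23: x=[9.0945] v=[-1.5700]
Step 24: x=[8.9355] v=[-1.5898]
Step 25: x=[8.7751] v=[-1.6043]
Step 26: x=[8.6138] v=[-1.6135]
Step 27: x=[8.4521] v=[-1.6173]
Step 28: x=[8.2905] v=[-1.6157]
Step 29: x=[8.1296] v=[-1.6087]
Step 30: x=[7.9700] v=[-1.5964]
Step 31: x=[7.8121] v=[-1.5787]
Step 32: x=[7.6565] v=[-1.5558]
Step 33: x=[7.5037] v=[-1.5277]
Step 34: x=[7.3543] v=[-1.4945]
Step 35: x=[7.2087] v=[-1.4563]
Step 36: x=[7.0674] v=[-1.4133]
Step 37: x=[6.9308] v=[-1.3656]
Step 38: x=[6.7995] v=[-1.3133]
Step 39: x=[6.6738] v=[-1.2566]
Step 40: x=[6.5542] v=[-1.1957]
Step 41: x=[6.4411] v=[-1.1308]
v[0] did not become non-negative within 41 steps; using fallback time=4.1000

Answer: 4.1000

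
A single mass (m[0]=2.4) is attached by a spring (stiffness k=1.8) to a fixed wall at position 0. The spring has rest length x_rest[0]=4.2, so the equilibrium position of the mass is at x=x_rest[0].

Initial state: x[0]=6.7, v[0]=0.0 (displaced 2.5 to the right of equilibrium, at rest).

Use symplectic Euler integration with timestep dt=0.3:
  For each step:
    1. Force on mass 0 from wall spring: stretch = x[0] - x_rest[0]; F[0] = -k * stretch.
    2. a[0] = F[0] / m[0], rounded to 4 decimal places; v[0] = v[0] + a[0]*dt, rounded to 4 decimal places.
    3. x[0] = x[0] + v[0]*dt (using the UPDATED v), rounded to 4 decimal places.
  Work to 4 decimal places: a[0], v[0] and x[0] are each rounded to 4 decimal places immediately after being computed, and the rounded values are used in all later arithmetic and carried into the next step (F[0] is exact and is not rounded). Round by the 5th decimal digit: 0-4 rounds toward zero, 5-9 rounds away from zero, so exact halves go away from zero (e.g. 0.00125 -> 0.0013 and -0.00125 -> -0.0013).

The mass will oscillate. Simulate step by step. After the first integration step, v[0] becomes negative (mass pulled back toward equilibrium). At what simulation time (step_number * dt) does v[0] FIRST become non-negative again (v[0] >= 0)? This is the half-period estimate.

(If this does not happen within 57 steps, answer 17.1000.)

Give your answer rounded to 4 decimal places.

Answer: 3.9000

Derivation:
Step 0: x=[6.7000] v=[0.0000]
Step 1: x=[6.5313] v=[-0.5625]
Step 2: x=[6.2052] v=[-1.0871]
Step 3: x=[5.7437] v=[-1.5383]
Step 4: x=[5.1780] v=[-1.8856]
Step 5: x=[4.5463] v=[-2.1057]
Step 6: x=[3.8912] v=[-2.1836]
Step 7: x=[3.2570] v=[-2.1141]
Step 8: x=[2.6864] v=[-1.9019]
Step 9: x=[2.2180] v=[-1.5613]
Step 10: x=[1.8834] v=[-1.1154]
Step 11: x=[1.7051] v=[-0.5942]
Step 12: x=[1.6953] v=[-0.0328]
Step 13: x=[1.8545] v=[0.5308]
First v>=0 after going negative at step 13, time=3.9000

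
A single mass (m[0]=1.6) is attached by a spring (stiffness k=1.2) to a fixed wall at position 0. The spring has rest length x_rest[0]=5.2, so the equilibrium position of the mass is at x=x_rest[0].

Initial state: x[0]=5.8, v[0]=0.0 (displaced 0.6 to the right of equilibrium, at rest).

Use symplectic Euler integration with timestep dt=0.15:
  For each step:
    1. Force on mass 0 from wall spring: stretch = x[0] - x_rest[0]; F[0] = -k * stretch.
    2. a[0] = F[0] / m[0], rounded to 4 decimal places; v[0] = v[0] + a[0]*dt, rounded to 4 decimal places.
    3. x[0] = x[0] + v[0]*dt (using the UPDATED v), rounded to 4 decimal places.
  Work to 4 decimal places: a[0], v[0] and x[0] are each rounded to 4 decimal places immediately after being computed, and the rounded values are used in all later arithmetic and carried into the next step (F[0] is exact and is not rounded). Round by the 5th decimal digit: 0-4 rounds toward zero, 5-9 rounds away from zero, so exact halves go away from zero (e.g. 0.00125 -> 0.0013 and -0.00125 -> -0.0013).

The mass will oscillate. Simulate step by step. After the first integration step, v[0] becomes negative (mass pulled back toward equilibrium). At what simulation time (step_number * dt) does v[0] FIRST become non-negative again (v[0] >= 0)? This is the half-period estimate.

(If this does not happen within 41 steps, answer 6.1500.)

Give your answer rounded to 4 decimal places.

Step 0: x=[5.8000] v=[0.0000]
Step 1: x=[5.7899] v=[-0.0675]
Step 2: x=[5.7698] v=[-0.1339]
Step 3: x=[5.7401] v=[-0.1980]
Step 4: x=[5.7013] v=[-0.2588]
Step 5: x=[5.6540] v=[-0.3152]
Step 6: x=[5.5991] v=[-0.3663]
Step 7: x=[5.5374] v=[-0.4112]
Step 8: x=[5.4700] v=[-0.4492]
Step 9: x=[5.3981] v=[-0.4796]
Step 10: x=[5.3228] v=[-0.5019]
Step 11: x=[5.2454] v=[-0.5157]
Step 12: x=[5.1673] v=[-0.5208]
Step 13: x=[5.0897] v=[-0.5171]
Step 14: x=[5.0140] v=[-0.5047]
Step 15: x=[4.9414] v=[-0.4838]
Step 16: x=[4.8732] v=[-0.4547]
Step 17: x=[4.8105] v=[-0.4179]
Step 18: x=[4.7544] v=[-0.3741]
Step 19: x=[4.7058] v=[-0.3240]
Step 20: x=[4.6655] v=[-0.2684]
Step 21: x=[4.6343] v=[-0.2083]
Step 22: x=[4.6126] v=[-0.1447]
Step 23: x=[4.6008] v=[-0.0786]
Step 24: x=[4.5991] v=[-0.0112]
Step 25: x=[4.6076] v=[0.0564]
First v>=0 after going negative at step 25, time=3.7500

Answer: 3.7500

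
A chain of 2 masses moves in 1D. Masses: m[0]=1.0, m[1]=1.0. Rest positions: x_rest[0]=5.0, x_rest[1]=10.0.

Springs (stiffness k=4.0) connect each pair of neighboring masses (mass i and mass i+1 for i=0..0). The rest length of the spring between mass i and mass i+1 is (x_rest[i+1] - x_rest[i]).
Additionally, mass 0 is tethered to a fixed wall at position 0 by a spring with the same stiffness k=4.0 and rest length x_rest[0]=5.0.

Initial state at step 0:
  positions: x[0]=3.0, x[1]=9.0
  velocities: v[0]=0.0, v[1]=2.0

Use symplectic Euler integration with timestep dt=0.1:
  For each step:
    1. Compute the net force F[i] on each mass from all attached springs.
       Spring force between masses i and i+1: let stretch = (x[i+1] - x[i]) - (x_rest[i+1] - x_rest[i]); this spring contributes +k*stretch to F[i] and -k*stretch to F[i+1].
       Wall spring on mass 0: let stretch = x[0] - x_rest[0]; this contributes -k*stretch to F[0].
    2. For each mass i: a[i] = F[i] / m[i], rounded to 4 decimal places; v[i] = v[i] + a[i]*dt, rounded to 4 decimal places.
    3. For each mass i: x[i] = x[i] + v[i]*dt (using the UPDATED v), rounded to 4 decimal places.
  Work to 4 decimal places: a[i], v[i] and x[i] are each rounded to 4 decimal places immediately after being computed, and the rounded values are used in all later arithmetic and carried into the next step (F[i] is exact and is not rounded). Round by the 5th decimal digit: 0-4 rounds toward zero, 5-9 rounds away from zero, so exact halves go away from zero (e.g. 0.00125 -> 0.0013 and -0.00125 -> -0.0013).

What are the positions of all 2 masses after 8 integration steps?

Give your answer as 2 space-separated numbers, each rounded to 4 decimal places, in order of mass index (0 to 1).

Step 0: x=[3.0000 9.0000] v=[0.0000 2.0000]
Step 1: x=[3.1200 9.1600] v=[1.2000 1.6000]
Step 2: x=[3.3568 9.2784] v=[2.3680 1.1840]
Step 3: x=[3.6962 9.3599] v=[3.3939 0.8154]
Step 4: x=[4.1143 9.4149] v=[4.1809 0.5499]
Step 5: x=[4.5798 9.4579] v=[4.6554 0.4297]
Step 6: x=[5.0573 9.5058] v=[4.7747 0.4785]
Step 7: x=[5.5104 9.5757] v=[4.5312 0.6991]
Step 8: x=[5.9057 9.6830] v=[3.9532 1.0730]

Answer: 5.9057 9.6830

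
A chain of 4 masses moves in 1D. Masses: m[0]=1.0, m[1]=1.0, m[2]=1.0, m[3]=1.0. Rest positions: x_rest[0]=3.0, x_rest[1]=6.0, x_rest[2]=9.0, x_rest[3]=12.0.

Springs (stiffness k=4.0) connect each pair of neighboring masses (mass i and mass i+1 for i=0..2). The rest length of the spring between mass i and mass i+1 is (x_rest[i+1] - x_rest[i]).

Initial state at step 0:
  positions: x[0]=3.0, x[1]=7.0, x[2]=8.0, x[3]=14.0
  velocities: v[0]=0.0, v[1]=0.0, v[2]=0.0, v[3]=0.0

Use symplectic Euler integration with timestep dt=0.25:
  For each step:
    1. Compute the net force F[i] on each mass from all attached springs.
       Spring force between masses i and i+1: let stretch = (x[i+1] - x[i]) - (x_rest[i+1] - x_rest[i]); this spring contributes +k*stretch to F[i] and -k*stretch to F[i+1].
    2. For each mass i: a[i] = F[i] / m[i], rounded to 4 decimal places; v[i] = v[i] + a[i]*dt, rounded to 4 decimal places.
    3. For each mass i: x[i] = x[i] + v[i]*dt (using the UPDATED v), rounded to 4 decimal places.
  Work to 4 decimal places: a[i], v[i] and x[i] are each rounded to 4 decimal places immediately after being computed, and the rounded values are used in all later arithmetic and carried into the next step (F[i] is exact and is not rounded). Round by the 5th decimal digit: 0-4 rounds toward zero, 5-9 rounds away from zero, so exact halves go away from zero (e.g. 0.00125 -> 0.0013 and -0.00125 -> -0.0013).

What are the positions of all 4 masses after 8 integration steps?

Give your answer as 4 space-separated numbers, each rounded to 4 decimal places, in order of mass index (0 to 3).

Answer: 4.7058 5.7659 9.1756 12.3528

Derivation:
Step 0: x=[3.0000 7.0000 8.0000 14.0000] v=[0.0000 0.0000 0.0000 0.0000]
Step 1: x=[3.2500 6.2500 9.2500 13.2500] v=[1.0000 -3.0000 5.0000 -3.0000]
Step 2: x=[3.5000 5.5000 10.7500 12.2500] v=[1.0000 -3.0000 6.0000 -4.0000]
Step 3: x=[3.5000 5.5625 11.3125 11.6250] v=[0.0000 0.2500 2.2500 -2.5000]
Step 4: x=[3.2656 6.5469 10.5156 11.6719] v=[-0.9375 3.9375 -3.1875 0.1875]
Step 5: x=[3.1016 7.7031 9.0156 12.1797] v=[-0.6562 4.6249 -5.9999 2.0312]
Step 6: x=[3.3379 8.0371 7.9785 12.6465] v=[0.9453 1.3359 -4.1483 1.8671]
Step 7: x=[3.9990 7.1816 8.1231 12.6963] v=[2.6445 -3.4219 0.5783 0.1991]
Step 8: x=[4.7058 5.7659 9.1756 12.3528] v=[2.8271 -5.6630 4.2100 -1.3741]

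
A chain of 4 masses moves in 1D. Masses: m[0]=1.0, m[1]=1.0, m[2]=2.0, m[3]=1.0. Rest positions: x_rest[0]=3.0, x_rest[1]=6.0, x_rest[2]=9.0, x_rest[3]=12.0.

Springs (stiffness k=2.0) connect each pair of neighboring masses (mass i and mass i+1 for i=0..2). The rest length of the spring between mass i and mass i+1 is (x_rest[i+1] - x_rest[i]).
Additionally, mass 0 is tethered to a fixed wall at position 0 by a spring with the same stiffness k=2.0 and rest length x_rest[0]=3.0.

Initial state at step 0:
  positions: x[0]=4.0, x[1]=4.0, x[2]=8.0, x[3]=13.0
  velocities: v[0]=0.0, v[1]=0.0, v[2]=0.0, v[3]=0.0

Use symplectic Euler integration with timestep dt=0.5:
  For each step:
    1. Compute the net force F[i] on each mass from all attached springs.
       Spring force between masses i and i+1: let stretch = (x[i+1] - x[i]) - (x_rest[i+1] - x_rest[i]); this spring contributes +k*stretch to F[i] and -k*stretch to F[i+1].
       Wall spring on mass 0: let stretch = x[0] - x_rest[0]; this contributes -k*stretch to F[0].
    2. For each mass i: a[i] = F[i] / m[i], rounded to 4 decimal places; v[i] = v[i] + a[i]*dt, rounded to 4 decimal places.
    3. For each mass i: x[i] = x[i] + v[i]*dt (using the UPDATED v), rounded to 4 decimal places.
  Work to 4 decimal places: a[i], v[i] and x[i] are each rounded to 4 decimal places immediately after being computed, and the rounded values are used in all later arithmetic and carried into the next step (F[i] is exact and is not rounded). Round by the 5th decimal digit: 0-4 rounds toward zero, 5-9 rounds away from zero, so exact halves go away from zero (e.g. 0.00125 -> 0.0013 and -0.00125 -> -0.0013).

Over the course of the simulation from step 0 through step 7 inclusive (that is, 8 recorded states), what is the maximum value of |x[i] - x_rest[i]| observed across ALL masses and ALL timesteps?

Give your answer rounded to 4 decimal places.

Answer: 2.1250

Derivation:
Step 0: x=[4.0000 4.0000 8.0000 13.0000] v=[0.0000 0.0000 0.0000 0.0000]
Step 1: x=[2.0000 6.0000 8.2500 12.0000] v=[-4.0000 4.0000 0.5000 -2.0000]
Step 2: x=[1.0000 7.1250 8.8750 10.6250] v=[-2.0000 2.2500 1.2500 -2.7500]
Step 3: x=[2.5625 6.0625 9.5000 9.8750] v=[3.1250 -2.1250 1.2500 -1.5000]
Step 4: x=[4.5938 4.9688 9.3594 10.4375] v=[4.0625 -2.1875 -0.2813 1.1250]
Step 5: x=[4.5157 5.8829 8.3906 11.9610] v=[-0.1563 1.8281 -1.9376 3.0469]
Step 6: x=[2.8633 7.3672 7.6875 13.1993] v=[-3.3048 2.9686 -1.4063 2.4765]
Step 7: x=[2.0312 6.7597 8.2823 13.1817] v=[-1.6642 -1.2150 1.1895 -0.0353]
Max displacement = 2.1250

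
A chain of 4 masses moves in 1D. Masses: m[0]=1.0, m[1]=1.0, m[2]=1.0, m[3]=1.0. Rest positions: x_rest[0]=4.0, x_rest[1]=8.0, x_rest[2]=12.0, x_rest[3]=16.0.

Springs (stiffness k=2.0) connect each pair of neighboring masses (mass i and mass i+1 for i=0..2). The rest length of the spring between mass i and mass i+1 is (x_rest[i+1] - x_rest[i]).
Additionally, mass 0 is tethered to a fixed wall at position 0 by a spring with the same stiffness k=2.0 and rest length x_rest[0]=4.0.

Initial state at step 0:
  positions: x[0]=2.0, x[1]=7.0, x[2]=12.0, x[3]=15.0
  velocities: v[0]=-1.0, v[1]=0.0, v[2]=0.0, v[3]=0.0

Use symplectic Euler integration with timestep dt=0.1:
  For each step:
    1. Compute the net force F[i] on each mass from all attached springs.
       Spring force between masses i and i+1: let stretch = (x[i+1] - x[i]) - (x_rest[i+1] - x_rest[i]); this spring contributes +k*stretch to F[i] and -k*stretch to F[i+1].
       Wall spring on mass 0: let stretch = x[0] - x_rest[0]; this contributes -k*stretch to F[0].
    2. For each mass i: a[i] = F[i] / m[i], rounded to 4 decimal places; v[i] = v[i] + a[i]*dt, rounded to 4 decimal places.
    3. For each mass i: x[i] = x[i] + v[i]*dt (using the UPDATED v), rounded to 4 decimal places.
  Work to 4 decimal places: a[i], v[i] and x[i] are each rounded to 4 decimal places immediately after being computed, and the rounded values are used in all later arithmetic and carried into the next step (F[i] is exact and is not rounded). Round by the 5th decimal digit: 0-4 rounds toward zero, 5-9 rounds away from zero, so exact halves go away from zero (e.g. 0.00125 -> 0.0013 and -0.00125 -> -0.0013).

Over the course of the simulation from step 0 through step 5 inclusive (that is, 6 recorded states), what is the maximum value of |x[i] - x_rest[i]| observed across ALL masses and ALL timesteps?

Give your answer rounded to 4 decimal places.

Answer: 2.0400

Derivation:
Step 0: x=[2.0000 7.0000 12.0000 15.0000] v=[-1.0000 0.0000 0.0000 0.0000]
Step 1: x=[1.9600 7.0000 11.9600 15.0200] v=[-0.4000 0.0000 -0.4000 0.2000]
Step 2: x=[1.9816 6.9984 11.8820 15.0588] v=[0.2160 -0.0160 -0.7800 0.3880]
Step 3: x=[2.0639 6.9941 11.7699 15.1141] v=[0.8230 -0.0426 -1.1214 0.5526]
Step 4: x=[2.2035 6.9868 11.6291 15.1825] v=[1.3963 -0.0735 -1.4077 0.6838]
Step 5: x=[2.3947 6.9766 11.4666 15.2598] v=[1.9123 -0.1017 -1.6255 0.7731]
Max displacement = 2.0400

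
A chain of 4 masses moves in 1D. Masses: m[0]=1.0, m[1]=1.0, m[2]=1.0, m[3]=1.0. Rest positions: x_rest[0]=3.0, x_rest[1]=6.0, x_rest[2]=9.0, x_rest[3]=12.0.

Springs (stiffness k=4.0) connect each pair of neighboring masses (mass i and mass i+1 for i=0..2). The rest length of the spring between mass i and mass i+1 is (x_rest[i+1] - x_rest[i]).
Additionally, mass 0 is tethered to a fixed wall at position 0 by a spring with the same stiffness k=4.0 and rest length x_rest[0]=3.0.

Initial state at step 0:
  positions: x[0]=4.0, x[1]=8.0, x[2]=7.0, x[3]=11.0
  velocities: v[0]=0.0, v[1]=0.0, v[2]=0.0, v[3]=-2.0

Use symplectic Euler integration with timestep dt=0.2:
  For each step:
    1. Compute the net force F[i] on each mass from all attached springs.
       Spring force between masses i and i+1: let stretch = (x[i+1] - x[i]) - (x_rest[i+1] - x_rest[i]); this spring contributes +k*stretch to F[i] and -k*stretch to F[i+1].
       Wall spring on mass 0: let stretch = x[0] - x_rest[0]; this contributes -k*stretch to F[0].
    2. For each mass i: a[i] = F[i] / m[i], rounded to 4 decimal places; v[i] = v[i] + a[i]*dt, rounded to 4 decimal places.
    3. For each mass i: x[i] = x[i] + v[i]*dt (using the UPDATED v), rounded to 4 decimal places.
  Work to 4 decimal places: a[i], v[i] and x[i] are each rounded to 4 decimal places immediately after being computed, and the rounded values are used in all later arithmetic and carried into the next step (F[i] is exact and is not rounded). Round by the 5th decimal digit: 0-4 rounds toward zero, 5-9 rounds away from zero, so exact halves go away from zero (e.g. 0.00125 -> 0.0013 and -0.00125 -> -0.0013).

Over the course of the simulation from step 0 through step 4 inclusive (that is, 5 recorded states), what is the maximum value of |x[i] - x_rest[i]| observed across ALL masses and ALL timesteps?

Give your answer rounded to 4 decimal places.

Answer: 2.2466

Derivation:
Step 0: x=[4.0000 8.0000 7.0000 11.0000] v=[0.0000 0.0000 0.0000 -2.0000]
Step 1: x=[4.0000 7.2000 7.8000 10.4400] v=[0.0000 -4.0000 4.0000 -2.8000]
Step 2: x=[3.8720 5.9840 8.9264 9.9376] v=[-0.6400 -6.0800 5.6320 -2.5120]
Step 3: x=[3.4624 4.9009 9.7438 9.7534] v=[-2.0480 -5.4157 4.0870 -0.9210]
Step 4: x=[2.7290 4.3625 9.7879 10.0477] v=[-3.6671 -2.6922 0.2204 1.4713]
Max displacement = 2.2466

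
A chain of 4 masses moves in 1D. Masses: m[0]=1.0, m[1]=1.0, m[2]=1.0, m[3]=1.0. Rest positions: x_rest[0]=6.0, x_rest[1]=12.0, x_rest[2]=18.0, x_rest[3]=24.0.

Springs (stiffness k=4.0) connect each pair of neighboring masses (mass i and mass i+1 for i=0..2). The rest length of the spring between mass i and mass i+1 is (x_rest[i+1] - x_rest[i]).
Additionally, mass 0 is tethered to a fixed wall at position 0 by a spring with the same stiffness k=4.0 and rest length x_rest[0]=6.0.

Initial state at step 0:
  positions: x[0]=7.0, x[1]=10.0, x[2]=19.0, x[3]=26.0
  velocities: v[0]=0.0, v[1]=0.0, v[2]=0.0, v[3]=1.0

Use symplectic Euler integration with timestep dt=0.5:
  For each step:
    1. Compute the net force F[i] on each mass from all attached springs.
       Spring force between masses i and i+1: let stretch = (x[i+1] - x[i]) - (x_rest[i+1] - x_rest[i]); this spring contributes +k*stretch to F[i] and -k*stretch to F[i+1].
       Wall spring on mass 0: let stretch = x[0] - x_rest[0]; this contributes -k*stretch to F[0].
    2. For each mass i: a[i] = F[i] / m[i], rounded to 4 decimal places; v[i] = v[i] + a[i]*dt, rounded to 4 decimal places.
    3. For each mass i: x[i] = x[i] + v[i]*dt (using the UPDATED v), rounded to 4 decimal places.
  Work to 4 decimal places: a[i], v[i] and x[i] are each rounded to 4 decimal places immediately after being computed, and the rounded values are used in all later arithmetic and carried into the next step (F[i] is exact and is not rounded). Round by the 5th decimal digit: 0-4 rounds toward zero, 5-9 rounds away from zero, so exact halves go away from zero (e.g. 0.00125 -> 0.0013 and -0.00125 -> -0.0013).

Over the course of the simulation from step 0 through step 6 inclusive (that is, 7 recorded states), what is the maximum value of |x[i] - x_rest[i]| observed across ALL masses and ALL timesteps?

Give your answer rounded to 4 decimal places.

Step 0: x=[7.0000 10.0000 19.0000 26.0000] v=[0.0000 0.0000 0.0000 1.0000]
Step 1: x=[3.0000 16.0000 17.0000 25.5000] v=[-8.0000 12.0000 -4.0000 -1.0000]
Step 2: x=[9.0000 10.0000 22.5000 22.5000] v=[12.0000 -12.0000 11.0000 -6.0000]
Step 3: x=[7.0000 15.5000 15.5000 25.5000] v=[-4.0000 11.0000 -14.0000 6.0000]
Step 4: x=[6.5000 12.5000 18.5000 24.5000] v=[-1.0000 -6.0000 6.0000 -2.0000]
Step 5: x=[5.5000 9.5000 21.5000 23.5000] v=[-2.0000 -6.0000 6.0000 -2.0000]
Step 6: x=[3.0000 14.5000 14.5000 26.5000] v=[-5.0000 10.0000 -14.0000 6.0000]
Max displacement = 4.5000

Answer: 4.5000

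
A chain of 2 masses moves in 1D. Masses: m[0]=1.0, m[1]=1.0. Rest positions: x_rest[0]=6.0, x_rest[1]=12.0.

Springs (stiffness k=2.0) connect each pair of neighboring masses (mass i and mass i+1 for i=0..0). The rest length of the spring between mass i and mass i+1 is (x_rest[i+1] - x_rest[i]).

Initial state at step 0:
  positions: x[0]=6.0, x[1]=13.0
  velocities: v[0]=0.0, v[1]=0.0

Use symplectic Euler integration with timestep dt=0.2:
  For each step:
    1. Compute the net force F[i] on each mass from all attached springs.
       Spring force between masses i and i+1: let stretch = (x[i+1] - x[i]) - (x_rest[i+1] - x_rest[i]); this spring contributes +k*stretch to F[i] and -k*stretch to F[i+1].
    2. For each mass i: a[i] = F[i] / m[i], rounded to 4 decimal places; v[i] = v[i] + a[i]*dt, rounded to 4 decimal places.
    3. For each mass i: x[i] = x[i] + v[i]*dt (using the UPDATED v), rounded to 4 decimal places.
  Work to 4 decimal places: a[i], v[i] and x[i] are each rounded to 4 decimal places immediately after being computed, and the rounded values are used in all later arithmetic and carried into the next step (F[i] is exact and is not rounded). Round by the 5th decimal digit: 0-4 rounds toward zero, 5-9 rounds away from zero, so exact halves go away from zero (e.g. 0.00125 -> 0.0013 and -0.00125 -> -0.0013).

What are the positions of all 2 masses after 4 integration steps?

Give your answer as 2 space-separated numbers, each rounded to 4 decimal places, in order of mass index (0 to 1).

Answer: 6.6220 12.3780

Derivation:
Step 0: x=[6.0000 13.0000] v=[0.0000 0.0000]
Step 1: x=[6.0800 12.9200] v=[0.4000 -0.4000]
Step 2: x=[6.2272 12.7728] v=[0.7360 -0.7360]
Step 3: x=[6.4180 12.5820] v=[0.9542 -0.9542]
Step 4: x=[6.6220 12.3780] v=[1.0198 -1.0198]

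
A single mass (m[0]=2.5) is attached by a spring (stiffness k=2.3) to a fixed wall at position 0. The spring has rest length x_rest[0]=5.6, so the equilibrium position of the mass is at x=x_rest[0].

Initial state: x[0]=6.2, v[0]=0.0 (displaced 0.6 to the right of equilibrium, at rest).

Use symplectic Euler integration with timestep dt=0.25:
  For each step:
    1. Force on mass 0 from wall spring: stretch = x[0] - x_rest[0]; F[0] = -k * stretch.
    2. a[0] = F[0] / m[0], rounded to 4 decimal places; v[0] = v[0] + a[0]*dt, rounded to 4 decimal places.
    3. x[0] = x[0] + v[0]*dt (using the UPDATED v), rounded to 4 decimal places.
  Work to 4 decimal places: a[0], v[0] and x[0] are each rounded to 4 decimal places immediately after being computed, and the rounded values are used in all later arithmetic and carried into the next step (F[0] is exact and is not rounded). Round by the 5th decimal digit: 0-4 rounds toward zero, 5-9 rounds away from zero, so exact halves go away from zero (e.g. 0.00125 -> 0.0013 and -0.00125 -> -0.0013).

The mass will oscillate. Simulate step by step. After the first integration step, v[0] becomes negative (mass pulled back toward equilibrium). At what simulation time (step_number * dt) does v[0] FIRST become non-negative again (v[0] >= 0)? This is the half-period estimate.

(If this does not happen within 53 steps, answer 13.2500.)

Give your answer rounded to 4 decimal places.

Step 0: x=[6.2000] v=[0.0000]
Step 1: x=[6.1655] v=[-0.1380]
Step 2: x=[6.0985] v=[-0.2681]
Step 3: x=[6.0028] v=[-0.3828]
Step 4: x=[5.8839] v=[-0.4755]
Step 5: x=[5.7487] v=[-0.5408]
Step 6: x=[5.6050] v=[-0.5750]
Step 7: x=[5.4610] v=[-0.5762]
Step 8: x=[5.3250] v=[-0.5442]
Step 9: x=[5.2048] v=[-0.4810]
Step 10: x=[5.1073] v=[-0.3901]
Step 11: x=[5.0381] v=[-0.2768]
Step 12: x=[5.0012] v=[-0.1476]
Step 13: x=[4.9987] v=[-0.0099]
Step 14: x=[5.0308] v=[0.1284]
First v>=0 after going negative at step 14, time=3.5000

Answer: 3.5000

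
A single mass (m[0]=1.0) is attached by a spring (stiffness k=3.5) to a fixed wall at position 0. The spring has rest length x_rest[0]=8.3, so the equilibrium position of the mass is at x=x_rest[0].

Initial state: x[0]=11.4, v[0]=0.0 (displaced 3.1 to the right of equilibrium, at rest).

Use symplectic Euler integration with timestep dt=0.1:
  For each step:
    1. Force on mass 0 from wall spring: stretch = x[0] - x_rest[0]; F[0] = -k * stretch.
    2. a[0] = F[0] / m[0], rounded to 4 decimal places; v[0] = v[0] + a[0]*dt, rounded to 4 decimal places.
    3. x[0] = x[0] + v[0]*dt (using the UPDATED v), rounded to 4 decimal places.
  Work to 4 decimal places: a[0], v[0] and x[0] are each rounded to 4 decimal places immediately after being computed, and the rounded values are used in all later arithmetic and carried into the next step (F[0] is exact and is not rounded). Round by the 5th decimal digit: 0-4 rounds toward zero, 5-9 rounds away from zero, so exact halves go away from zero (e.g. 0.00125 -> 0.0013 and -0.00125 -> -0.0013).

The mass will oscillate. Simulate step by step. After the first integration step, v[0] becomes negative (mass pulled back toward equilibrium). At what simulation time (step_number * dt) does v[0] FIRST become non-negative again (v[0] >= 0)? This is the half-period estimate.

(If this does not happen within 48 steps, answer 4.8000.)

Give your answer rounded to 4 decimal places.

Answer: 1.7000

Derivation:
Step 0: x=[11.4000] v=[0.0000]
Step 1: x=[11.2915] v=[-1.0850]
Step 2: x=[11.0783] v=[-2.1320]
Step 3: x=[10.7679] v=[-3.1044]
Step 4: x=[10.3711] v=[-3.9682]
Step 5: x=[9.9018] v=[-4.6931]
Step 6: x=[9.3764] v=[-5.2537]
Step 7: x=[8.8134] v=[-5.6304]
Step 8: x=[8.2324] v=[-5.8101]
Step 9: x=[7.6538] v=[-5.7864]
Step 10: x=[7.0978] v=[-5.5602]
Step 11: x=[6.5839] v=[-5.1394]
Step 12: x=[6.1300] v=[-4.5388]
Step 13: x=[5.7521] v=[-3.7793]
Step 14: x=[5.4634] v=[-2.8875]
Step 15: x=[5.2739] v=[-1.8947]
Step 16: x=[5.1903] v=[-0.8356]
Step 17: x=[5.2156] v=[0.2528]
First v>=0 after going negative at step 17, time=1.7000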